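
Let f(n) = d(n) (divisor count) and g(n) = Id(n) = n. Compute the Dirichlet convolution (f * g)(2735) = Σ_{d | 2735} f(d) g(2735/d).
(d * Id)(2735) = 3843

Divisors of 2735: [1, 5, 547, 2735]. For each d | 2735:
  d = 1: d(1) · Id(2735/1) = 1 · 2735 = 2735
  d = 5: d(5) · Id(2735/5) = 2 · 547 = 1094
  d = 547: d(547) · Id(2735/547) = 2 · 5 = 10
  d = 2735: d(2735) · Id(2735/2735) = 4 · 1 = 4
Summing: (d * Id)(2735) = 2735 + 1094 + 10 + 4 = 3843.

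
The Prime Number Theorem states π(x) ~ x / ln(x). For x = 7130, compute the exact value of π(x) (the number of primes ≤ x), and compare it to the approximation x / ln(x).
π(7130) = 914;  x/ln(x) ≈ 803.65;  relative error ≈ 12.07%.

Directly count primes up to 7130: π(7130) = 914. The PNT approximation gives 7130/ln(7130) ≈ 7130/8.87207 ≈ 803.65. Relative error (π(x) − x/ln(x)) / π(x) ≈ 12.07%; the approximation is known to undercount slightly (Li(x) is a better estimate).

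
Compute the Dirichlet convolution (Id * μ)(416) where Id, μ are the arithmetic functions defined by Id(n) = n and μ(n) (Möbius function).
(Id * μ)(416) = 192

Divisors of 416: [1, 2, 4, 8, 13, 16, 26, 32, 52, 104, 208, 416]. For each d | 416:
  d = 1: Id(1) · μ(416/1) = 1 · 0 = 0
  d = 2: Id(2) · μ(416/2) = 2 · 0 = 0
  d = 4: Id(4) · μ(416/4) = 4 · 0 = 0
  d = 8: Id(8) · μ(416/8) = 8 · 0 = 0
  d = 13: Id(13) · μ(416/13) = 13 · 0 = 0
  d = 16: Id(16) · μ(416/16) = 16 · 1 = 16
  d = 26: Id(26) · μ(416/26) = 26 · 0 = 0
  d = 32: Id(32) · μ(416/32) = 32 · -1 = -32
  d = 52: Id(52) · μ(416/52) = 52 · 0 = 0
  d = 104: Id(104) · μ(416/104) = 104 · 0 = 0
  d = 208: Id(208) · μ(416/208) = 208 · -1 = -208
  d = 416: Id(416) · μ(416/416) = 416 · 1 = 416
Summing: (Id * μ)(416) = 0 + 0 + 0 + 0 + 0 + 16 + 0 + -32 + 0 + 0 + -208 + 416 = 192.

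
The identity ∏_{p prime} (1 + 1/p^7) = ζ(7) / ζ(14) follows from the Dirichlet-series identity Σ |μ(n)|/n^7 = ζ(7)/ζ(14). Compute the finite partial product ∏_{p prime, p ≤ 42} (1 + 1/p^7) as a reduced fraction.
∏ = 906276285123367303463952471174214707523220166331900002148763513926498754947885274824704/898827234959603916464015184677991123451710902595120068322823619866941706124048533178125

The primes p ≤ 42 are [2, 3, 5, 7, 11, 13, 17, 19, 23, 29, 31, 37, 41]. For each, (1 + 1/p^7) = (p^7 + 1)/p^7. Multiplying these fractions over p ∈ [2, 3, 5, 7, 11, 13, 17, 19, 23, 29, 31, 37, 41] gives 906276285123367303463952471174214707523220166331900002148763513926498754947885274824704/898827234959603916464015184677991123451710902595120068322823619866941706124048533178125. (In the limit P → ∞ this tends to ζ(7)/ζ(14).)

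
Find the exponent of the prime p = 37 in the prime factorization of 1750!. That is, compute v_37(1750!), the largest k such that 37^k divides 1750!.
v_37(1750!) = 48

Legendre's formula: v_p(n!) = Σ_{k ≥ 1} ⌊n / p^k⌋. For p = 37, n = 1750, the terms are:
  ⌊1750/37^1⌋ = ⌊1750/37⌋ = 47
  ⌊1750/37^2⌋ = ⌊1750/1369⌋ = 1
(the next term ⌊1750/37^3⌋ = 0, terminating the sum). Summing: v_37(1750!) = 47 + 1 = 48.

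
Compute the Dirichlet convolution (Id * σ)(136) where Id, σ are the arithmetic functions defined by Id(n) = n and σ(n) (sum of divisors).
(Id * σ)(136) = 1715

Divisors of 136: [1, 2, 4, 8, 17, 34, 68, 136]. For each d | 136:
  d = 1: Id(1) · σ(136/1) = 1 · 270 = 270
  d = 2: Id(2) · σ(136/2) = 2 · 126 = 252
  d = 4: Id(4) · σ(136/4) = 4 · 54 = 216
  d = 8: Id(8) · σ(136/8) = 8 · 18 = 144
  d = 17: Id(17) · σ(136/17) = 17 · 15 = 255
  d = 34: Id(34) · σ(136/34) = 34 · 7 = 238
  d = 68: Id(68) · σ(136/68) = 68 · 3 = 204
  d = 136: Id(136) · σ(136/136) = 136 · 1 = 136
Summing: (Id * σ)(136) = 270 + 252 + 216 + 144 + 255 + 238 + 204 + 136 = 1715.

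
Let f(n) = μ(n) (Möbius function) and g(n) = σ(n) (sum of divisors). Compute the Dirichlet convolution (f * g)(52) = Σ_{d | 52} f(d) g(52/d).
(μ * σ)(52) = 52

Divisors of 52: [1, 2, 4, 13, 26, 52]. For each d | 52:
  d = 1: μ(1) · σ(52/1) = 1 · 98 = 98
  d = 2: μ(2) · σ(52/2) = -1 · 42 = -42
  d = 4: μ(4) · σ(52/4) = 0 · 14 = 0
  d = 13: μ(13) · σ(52/13) = -1 · 7 = -7
  d = 26: μ(26) · σ(52/26) = 1 · 3 = 3
  d = 52: μ(52) · σ(52/52) = 0 · 1 = 0
Summing: (μ * σ)(52) = 98 + -42 + 0 + -7 + 3 + 0 = 52.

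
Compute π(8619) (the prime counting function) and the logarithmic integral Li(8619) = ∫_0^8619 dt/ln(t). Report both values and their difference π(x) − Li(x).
π(8619) = 1072;  Li(8619) ≈ 1095.00;  π(x) − Li(x) ≈ -23.00.

Direct count of primes ≤ 8619 gives π(8619) = 1072. Numerical evaluation of the logarithmic integral gives Li(8619) ≈ 1095.00. The difference π(x) − Li(x) ≈ -23.00 is typically negative for small/moderate x (Li(x) overestimates), though Littlewood's theorem shows this sign changes infinitely often.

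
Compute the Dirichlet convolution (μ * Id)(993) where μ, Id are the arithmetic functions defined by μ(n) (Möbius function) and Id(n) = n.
(μ * Id)(993) = 660

Divisors of 993: [1, 3, 331, 993]. For each d | 993:
  d = 1: μ(1) · Id(993/1) = 1 · 993 = 993
  d = 3: μ(3) · Id(993/3) = -1 · 331 = -331
  d = 331: μ(331) · Id(993/331) = -1 · 3 = -3
  d = 993: μ(993) · Id(993/993) = 1 · 1 = 1
Summing: (μ * Id)(993) = 993 + -331 + -3 + 1 = 660.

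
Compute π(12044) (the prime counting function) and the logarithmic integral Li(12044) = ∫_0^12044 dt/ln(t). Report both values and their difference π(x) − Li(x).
π(12044) = 1443;  Li(12044) ≈ 1465.78;  π(x) − Li(x) ≈ -22.78.

Direct count of primes ≤ 12044 gives π(12044) = 1443. Numerical evaluation of the logarithmic integral gives Li(12044) ≈ 1465.78. The difference π(x) − Li(x) ≈ -22.78 is typically negative for small/moderate x (Li(x) overestimates), though Littlewood's theorem shows this sign changes infinitely often.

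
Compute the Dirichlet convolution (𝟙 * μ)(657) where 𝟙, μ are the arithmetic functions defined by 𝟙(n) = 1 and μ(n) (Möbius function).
(𝟙 * μ)(657) = 0

Divisors of 657: [1, 3, 9, 73, 219, 657]. For each d | 657:
  d = 1: 𝟙(1) · μ(657/1) = 1 · 0 = 0
  d = 3: 𝟙(3) · μ(657/3) = 1 · 1 = 1
  d = 9: 𝟙(9) · μ(657/9) = 1 · -1 = -1
  d = 73: 𝟙(73) · μ(657/73) = 1 · 0 = 0
  d = 219: 𝟙(219) · μ(657/219) = 1 · -1 = -1
  d = 657: 𝟙(657) · μ(657/657) = 1 · 1 = 1
Summing: (𝟙 * μ)(657) = 0 + 1 + -1 + 0 + -1 + 1 = 0.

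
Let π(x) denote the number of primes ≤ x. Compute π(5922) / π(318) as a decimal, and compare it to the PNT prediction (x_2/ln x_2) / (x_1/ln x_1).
π(5922)/π(318) = 777/66 ≈ 11.7727;  PNT prediction ≈ 12.3531.

π(318) = 66 and π(5922) = 777, so π(5922)/π(318) ≈ 11.7727. The PNT-predicted ratio is (5922/ln(5922)) / (318/ln(318)) ≈ 12.3531. The two agree to within a few percent, as expected.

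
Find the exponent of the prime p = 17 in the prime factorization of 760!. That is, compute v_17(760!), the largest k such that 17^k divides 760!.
v_17(760!) = 46

Legendre's formula: v_p(n!) = Σ_{k ≥ 1} ⌊n / p^k⌋. For p = 17, n = 760, the terms are:
  ⌊760/17^1⌋ = ⌊760/17⌋ = 44
  ⌊760/17^2⌋ = ⌊760/289⌋ = 2
(the next term ⌊760/17^3⌋ = 0, terminating the sum). Summing: v_17(760!) = 44 + 2 = 46.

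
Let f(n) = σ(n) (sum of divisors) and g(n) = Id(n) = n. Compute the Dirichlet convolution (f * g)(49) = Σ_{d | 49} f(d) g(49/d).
(σ * Id)(49) = 162

Divisors of 49: [1, 7, 49]. For each d | 49:
  d = 1: σ(1) · Id(49/1) = 1 · 49 = 49
  d = 7: σ(7) · Id(49/7) = 8 · 7 = 56
  d = 49: σ(49) · Id(49/49) = 57 · 1 = 57
Summing: (σ * Id)(49) = 49 + 56 + 57 = 162.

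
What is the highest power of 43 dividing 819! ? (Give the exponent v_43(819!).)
v_43(819!) = 19

Legendre's formula: v_p(n!) = Σ_{k ≥ 1} ⌊n / p^k⌋. For p = 43, n = 819, the terms are:
  ⌊819/43^1⌋ = ⌊819/43⌋ = 19
(the next term ⌊819/43^2⌋ = 0, terminating the sum). Summing: v_43(819!) = 19 = 19.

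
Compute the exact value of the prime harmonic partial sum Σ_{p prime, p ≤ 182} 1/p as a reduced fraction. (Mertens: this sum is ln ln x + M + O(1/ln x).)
Σ 1/p = 10408867916382550633331528920459565913027063402071390584941986323453055203/5397346292805549782720214077673687806275517530364350655459511599582614290

π(182) = 42, so the primes ≤ 182 are [2, 3, 5, 7, 11, 13, 17, 19, 23, 29, 31, 37, 41, 43, 47, 53, 59, 61, 67, 71, 73, 79, 83, 89, 97, 101, 103, 107, 109, 113, 127, 131, 137, 139, 149, 151, 157, 163, 167, 173, 179, 181]. Summing 1/p over these primes: 10408867916382550633331528920459565913027063402071390584941986323453055203/5397346292805549782720214077673687806275517530364350655459511599582614290 ≈ 1.9285. Mertens estimate ln ln(182) + 0.2615 ≈ 1.9109.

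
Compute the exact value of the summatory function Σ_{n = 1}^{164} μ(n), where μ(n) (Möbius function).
Σ_{n ≤ 164} μ(n) = 0

Compute μ(n) for each 1 ≤ n ≤ 164: μ(1) = 1, μ(2) = -1, μ(3) = -1, μ(4) = 0, μ(5) = -1, μ(6) = 1, μ(7) = -1, μ(8) = 0, μ(9) = 0, μ(10) = 1, μ(11) = -1, μ(12) = 0, μ(13) = -1, μ(14) = 1, μ(15) = 1, μ(16) = 0, μ(17) = -1, μ(18) = 0, μ(19) = -1, μ(20) = 0, μ(21) = 1, μ(22) = 1, μ(23) = -1, μ(24) = 0, μ(25) = 0, μ(26) = 1, μ(27) = 0, μ(28) = 0, μ(29) = -1, μ(30) = -1, μ(31) = -1, μ(32) = 0, μ(33) = 1, μ(34) = 1, μ(35) = 1, μ(36) = 0, μ(37) = -1, μ(38) = 1, μ(39) = 1, μ(40) = 0, μ(41) = -1, μ(42) = -1, μ(43) = -1, μ(44) = 0, μ(45) = 0, μ(46) = 1, μ(47) = -1, μ(48) = 0, μ(49) = 0, μ(50) = 0, μ(51) = 1, μ(52) = 0, μ(53) = -1, μ(54) = 0, μ(55) = 1, μ(56) = 0, μ(57) = 1, μ(58) = 1, μ(59) = -1, μ(60) = 0, μ(61) = -1, μ(62) = 1, μ(63) = 0, μ(64) = 0, μ(65) = 1, μ(66) = -1, μ(67) = -1, μ(68) = 0, μ(69) = 1, μ(70) = -1, μ(71) = -1, μ(72) = 0, μ(73) = -1, μ(74) = 1, μ(75) = 0, μ(76) = 0, μ(77) = 1, μ(78) = -1, μ(79) = -1, μ(80) = 0, μ(81) = 0, μ(82) = 1, μ(83) = -1, μ(84) = 0, μ(85) = 1, μ(86) = 1, μ(87) = 1, μ(88) = 0, μ(89) = -1, μ(90) = 0, μ(91) = 1, μ(92) = 0, μ(93) = 1, μ(94) = 1, μ(95) = 1, μ(96) = 0, μ(97) = -1, μ(98) = 0, μ(99) = 0, μ(100) = 0, μ(101) = -1, μ(102) = -1, μ(103) = -1, μ(104) = 0, μ(105) = -1, μ(106) = 1, μ(107) = -1, μ(108) = 0, μ(109) = -1, μ(110) = -1, μ(111) = 1, μ(112) = 0, μ(113) = -1, μ(114) = -1, μ(115) = 1, μ(116) = 0, μ(117) = 0, μ(118) = 1, μ(119) = 1, μ(120) = 0, μ(121) = 0, μ(122) = 1, μ(123) = 1, μ(124) = 0, μ(125) = 0, μ(126) = 0, μ(127) = -1, μ(128) = 0, μ(129) = 1, μ(130) = -1, μ(131) = -1, μ(132) = 0, μ(133) = 1, μ(134) = 1, μ(135) = 0, μ(136) = 0, μ(137) = -1, μ(138) = -1, μ(139) = -1, μ(140) = 0, μ(141) = 1, μ(142) = 1, μ(143) = 1, μ(144) = 0, μ(145) = 1, μ(146) = 1, μ(147) = 0, μ(148) = 0, μ(149) = -1, μ(150) = 0, μ(151) = -1, μ(152) = 0, μ(153) = 0, μ(154) = -1, μ(155) = 1, μ(156) = 0, μ(157) = -1, μ(158) = 1, μ(159) = 1, μ(160) = 0, μ(161) = 1, μ(162) = 0, μ(163) = -1, μ(164) = 0. Summing all 164 values: 0. (Mertens function M(x) = Σ_{n ≤ x} μ(n); on average M(x) should be small (PNT ⟺ M(x) = o(x)).)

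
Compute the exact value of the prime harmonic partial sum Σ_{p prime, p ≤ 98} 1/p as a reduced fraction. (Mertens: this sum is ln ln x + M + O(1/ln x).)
Σ 1/p = 4156517583588203716343221884611037839/2305567963945518424753102147331756070

π(98) = 25, so the primes ≤ 98 are [2, 3, 5, 7, 11, 13, 17, 19, 23, 29, 31, 37, 41, 43, 47, 53, 59, 61, 67, 71, 73, 79, 83, 89, 97]. Summing 1/p over these primes: 4156517583588203716343221884611037839/2305567963945518424753102147331756070 ≈ 1.8028. Mertens estimate ln ln(98) + 0.2615 ≈ 1.7843.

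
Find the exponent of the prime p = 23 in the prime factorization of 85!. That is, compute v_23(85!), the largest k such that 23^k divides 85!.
v_23(85!) = 3

Legendre's formula: v_p(n!) = Σ_{k ≥ 1} ⌊n / p^k⌋. For p = 23, n = 85, the terms are:
  ⌊85/23^1⌋ = ⌊85/23⌋ = 3
(the next term ⌊85/23^2⌋ = 0, terminating the sum). Summing: v_23(85!) = 3 = 3.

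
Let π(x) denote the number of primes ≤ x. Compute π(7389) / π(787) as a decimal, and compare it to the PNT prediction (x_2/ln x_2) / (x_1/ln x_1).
π(7389)/π(787) = 938/138 ≈ 6.7971;  PNT prediction ≈ 7.0284.

π(787) = 138 and π(7389) = 938, so π(7389)/π(787) ≈ 6.7971. The PNT-predicted ratio is (7389/ln(7389)) / (787/ln(787)) ≈ 7.0284. The two agree to within a few percent, as expected.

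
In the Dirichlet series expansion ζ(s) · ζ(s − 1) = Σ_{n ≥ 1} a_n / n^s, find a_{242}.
σ(242) = 399

In the product (Σ m^0/m^s)(Σ k / k^s) = Σ (Σ_{d | n} d) / n^s, the coefficient of 1/n^s is σ(n) = Σ_{d | n} d. For n = 242, divisors are [1, 2, 11, 22, 121, 242]; summing: σ(242) = 399.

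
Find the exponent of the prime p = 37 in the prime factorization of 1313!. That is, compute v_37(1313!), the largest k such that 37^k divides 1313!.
v_37(1313!) = 35

Legendre's formula: v_p(n!) = Σ_{k ≥ 1} ⌊n / p^k⌋. For p = 37, n = 1313, the terms are:
  ⌊1313/37^1⌋ = ⌊1313/37⌋ = 35
(the next term ⌊1313/37^2⌋ = 0, terminating the sum). Summing: v_37(1313!) = 35 = 35.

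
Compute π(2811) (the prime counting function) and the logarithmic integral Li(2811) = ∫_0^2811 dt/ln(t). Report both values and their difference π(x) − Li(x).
π(2811) = 409;  Li(2811) ≈ 419.06;  π(x) − Li(x) ≈ -10.06.

Direct count of primes ≤ 2811 gives π(2811) = 409. Numerical evaluation of the logarithmic integral gives Li(2811) ≈ 419.06. The difference π(x) − Li(x) ≈ -10.06 is typically negative for small/moderate x (Li(x) overestimates), though Littlewood's theorem shows this sign changes infinitely often.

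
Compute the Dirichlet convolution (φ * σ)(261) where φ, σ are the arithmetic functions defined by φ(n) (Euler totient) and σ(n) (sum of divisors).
(φ * σ)(261) = 1566

Divisors of 261: [1, 3, 9, 29, 87, 261]. For each d | 261:
  d = 1: φ(1) · σ(261/1) = 1 · 390 = 390
  d = 3: φ(3) · σ(261/3) = 2 · 120 = 240
  d = 9: φ(9) · σ(261/9) = 6 · 30 = 180
  d = 29: φ(29) · σ(261/29) = 28 · 13 = 364
  d = 87: φ(87) · σ(261/87) = 56 · 4 = 224
  d = 261: φ(261) · σ(261/261) = 168 · 1 = 168
Summing: (φ * σ)(261) = 390 + 240 + 180 + 364 + 224 + 168 = 1566.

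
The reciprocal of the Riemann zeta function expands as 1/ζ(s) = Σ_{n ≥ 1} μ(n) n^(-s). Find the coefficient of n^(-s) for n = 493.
μ(493) = 1

Factor n = 493 = 17 · 29. μ(n) = 0 if any exponent ≥ 2 (not squarefree); otherwise μ(n) = (−1)^{ω(n)} where ω(n) is the number of distinct prime factors. Applying: μ(493) = 1.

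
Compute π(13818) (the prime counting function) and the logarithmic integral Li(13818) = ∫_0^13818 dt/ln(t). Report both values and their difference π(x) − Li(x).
π(13818) = 1633;  Li(13818) ≈ 1653.18;  π(x) − Li(x) ≈ -20.18.

Direct count of primes ≤ 13818 gives π(13818) = 1633. Numerical evaluation of the logarithmic integral gives Li(13818) ≈ 1653.18. The difference π(x) − Li(x) ≈ -20.18 is typically negative for small/moderate x (Li(x) overestimates), though Littlewood's theorem shows this sign changes infinitely often.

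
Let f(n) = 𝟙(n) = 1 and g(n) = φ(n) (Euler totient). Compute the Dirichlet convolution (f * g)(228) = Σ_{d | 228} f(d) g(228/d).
(𝟙 * φ)(228) = 228

Divisors of 228: [1, 2, 3, 4, 6, 12, 19, 38, 57, 76, 114, 228]. For each d | 228:
  d = 1: 𝟙(1) · φ(228/1) = 1 · 72 = 72
  d = 2: 𝟙(2) · φ(228/2) = 1 · 36 = 36
  d = 3: 𝟙(3) · φ(228/3) = 1 · 36 = 36
  d = 4: 𝟙(4) · φ(228/4) = 1 · 36 = 36
  d = 6: 𝟙(6) · φ(228/6) = 1 · 18 = 18
  d = 12: 𝟙(12) · φ(228/12) = 1 · 18 = 18
  d = 19: 𝟙(19) · φ(228/19) = 1 · 4 = 4
  d = 38: 𝟙(38) · φ(228/38) = 1 · 2 = 2
  d = 57: 𝟙(57) · φ(228/57) = 1 · 2 = 2
  d = 76: 𝟙(76) · φ(228/76) = 1 · 2 = 2
  d = 114: 𝟙(114) · φ(228/114) = 1 · 1 = 1
  d = 228: 𝟙(228) · φ(228/228) = 1 · 1 = 1
Summing: (𝟙 * φ)(228) = 72 + 36 + 36 + 36 + 18 + 18 + 4 + 2 + 2 + 2 + 1 + 1 = 228.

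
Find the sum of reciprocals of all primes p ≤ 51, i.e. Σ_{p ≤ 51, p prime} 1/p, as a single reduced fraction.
Σ 1/p = 1021729465586766997/614889782588491410

π(51) = 15, so the primes ≤ 51 are [2, 3, 5, 7, 11, 13, 17, 19, 23, 29, 31, 37, 41, 43, 47]. Summing 1/p over these primes: 1021729465586766997/614889782588491410 ≈ 1.6616. Mertens estimate ln ln(51) + 0.2615 ≈ 1.6306.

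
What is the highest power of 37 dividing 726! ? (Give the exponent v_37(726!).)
v_37(726!) = 19

Legendre's formula: v_p(n!) = Σ_{k ≥ 1} ⌊n / p^k⌋. For p = 37, n = 726, the terms are:
  ⌊726/37^1⌋ = ⌊726/37⌋ = 19
(the next term ⌊726/37^2⌋ = 0, terminating the sum). Summing: v_37(726!) = 19 = 19.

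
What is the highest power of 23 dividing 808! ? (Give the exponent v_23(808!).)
v_23(808!) = 36

Legendre's formula: v_p(n!) = Σ_{k ≥ 1} ⌊n / p^k⌋. For p = 23, n = 808, the terms are:
  ⌊808/23^1⌋ = ⌊808/23⌋ = 35
  ⌊808/23^2⌋ = ⌊808/529⌋ = 1
(the next term ⌊808/23^3⌋ = 0, terminating the sum). Summing: v_23(808!) = 35 + 1 = 36.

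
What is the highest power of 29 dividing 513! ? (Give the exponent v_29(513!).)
v_29(513!) = 17

Legendre's formula: v_p(n!) = Σ_{k ≥ 1} ⌊n / p^k⌋. For p = 29, n = 513, the terms are:
  ⌊513/29^1⌋ = ⌊513/29⌋ = 17
(the next term ⌊513/29^2⌋ = 0, terminating the sum). Summing: v_29(513!) = 17 = 17.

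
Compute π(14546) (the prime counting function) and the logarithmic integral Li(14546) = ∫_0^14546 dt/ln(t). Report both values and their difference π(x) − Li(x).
π(14546) = 1703;  Li(14546) ≈ 1729.34;  π(x) − Li(x) ≈ -26.34.

Direct count of primes ≤ 14546 gives π(14546) = 1703. Numerical evaluation of the logarithmic integral gives Li(14546) ≈ 1729.34. The difference π(x) − Li(x) ≈ -26.34 is typically negative for small/moderate x (Li(x) overestimates), though Littlewood's theorem shows this sign changes infinitely often.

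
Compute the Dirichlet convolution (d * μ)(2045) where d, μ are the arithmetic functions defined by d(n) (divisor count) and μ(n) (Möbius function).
(d * μ)(2045) = 1

Divisors of 2045: [1, 5, 409, 2045]. For each d | 2045:
  d = 1: d(1) · μ(2045/1) = 1 · 1 = 1
  d = 5: d(5) · μ(2045/5) = 2 · -1 = -2
  d = 409: d(409) · μ(2045/409) = 2 · -1 = -2
  d = 2045: d(2045) · μ(2045/2045) = 4 · 1 = 4
Summing: (d * μ)(2045) = 1 + -2 + -2 + 4 = 1.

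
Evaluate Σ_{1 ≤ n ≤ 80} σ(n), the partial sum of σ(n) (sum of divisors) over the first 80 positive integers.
Σ_{n ≤ 80} σ(n) = 5314

Compute σ(n) for each 1 ≤ n ≤ 80: σ(1) = 1, σ(2) = 3, σ(3) = 4, σ(4) = 7, σ(5) = 6, σ(6) = 12, σ(7) = 8, σ(8) = 15, σ(9) = 13, σ(10) = 18, σ(11) = 12, σ(12) = 28, σ(13) = 14, σ(14) = 24, σ(15) = 24, σ(16) = 31, σ(17) = 18, σ(18) = 39, σ(19) = 20, σ(20) = 42, σ(21) = 32, σ(22) = 36, σ(23) = 24, σ(24) = 60, σ(25) = 31, σ(26) = 42, σ(27) = 40, σ(28) = 56, σ(29) = 30, σ(30) = 72, σ(31) = 32, σ(32) = 63, σ(33) = 48, σ(34) = 54, σ(35) = 48, σ(36) = 91, σ(37) = 38, σ(38) = 60, σ(39) = 56, σ(40) = 90, σ(41) = 42, σ(42) = 96, σ(43) = 44, σ(44) = 84, σ(45) = 78, σ(46) = 72, σ(47) = 48, σ(48) = 124, σ(49) = 57, σ(50) = 93, σ(51) = 72, σ(52) = 98, σ(53) = 54, σ(54) = 120, σ(55) = 72, σ(56) = 120, σ(57) = 80, σ(58) = 90, σ(59) = 60, σ(60) = 168, σ(61) = 62, σ(62) = 96, σ(63) = 104, σ(64) = 127, σ(65) = 84, σ(66) = 144, σ(67) = 68, σ(68) = 126, σ(69) = 96, σ(70) = 144, σ(71) = 72, σ(72) = 195, σ(73) = 74, σ(74) = 114, σ(75) = 124, σ(76) = 140, σ(77) = 96, σ(78) = 168, σ(79) = 80, σ(80) = 186. Summing all 80 values: 5314. (Average order: Σ_{n ≤ x} σ(n) ~ (π²/12) x². For x = 80, (π²/12)·80² ≈ 5263.79.)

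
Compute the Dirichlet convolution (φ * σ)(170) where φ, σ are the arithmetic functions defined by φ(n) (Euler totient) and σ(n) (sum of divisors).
(φ * σ)(170) = 1360

Divisors of 170: [1, 2, 5, 10, 17, 34, 85, 170]. For each d | 170:
  d = 1: φ(1) · σ(170/1) = 1 · 324 = 324
  d = 2: φ(2) · σ(170/2) = 1 · 108 = 108
  d = 5: φ(5) · σ(170/5) = 4 · 54 = 216
  d = 10: φ(10) · σ(170/10) = 4 · 18 = 72
  d = 17: φ(17) · σ(170/17) = 16 · 18 = 288
  d = 34: φ(34) · σ(170/34) = 16 · 6 = 96
  d = 85: φ(85) · σ(170/85) = 64 · 3 = 192
  d = 170: φ(170) · σ(170/170) = 64 · 1 = 64
Summing: (φ * σ)(170) = 324 + 108 + 216 + 72 + 288 + 96 + 192 + 64 = 1360.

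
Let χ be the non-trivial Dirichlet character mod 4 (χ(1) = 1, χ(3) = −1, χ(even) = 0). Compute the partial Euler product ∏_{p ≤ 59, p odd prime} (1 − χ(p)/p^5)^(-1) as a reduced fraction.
∏ = 34538337851474581952741276429072842761309710837968927162241490274877420523772051911439/34671551917835326033172056215145617687895117707924911462190255983143219500310572564480

The odd primes p ≤ 59 are [3, 5, 7, 11, 13, 17, 19, 23, 29, 31, 37, 41, 43, 47, 53, 59]. For each, χ(p) = 1 if p ≡ 1 mod 4, χ(p) = −1 if p ≡ 3 mod 4. Taking (1 − χ(p)/p^5)^(-1) = p^5/(p^5 − χ(p)): (1 − (-1)/3^5)^(-1) · (1 − (1)/5^5)^(-1) · (1 − (-1)/7^5)^(-1) · (1 − (-1)/11^5)^(-1) · (1 − (1)/13^5)^(-1) · (1 − (1)/17^5)^(-1) · (1 − (-1)/19^5)^(-1) · (1 − (-1)/23^5)^(-1) · (1 − (1)/29^5)^(-1) · (1 − (-1)/31^5)^(-1) · (1 − (1)/37^5)^(-1) · (1 − (1)/41^5)^(-1) · (1 − (-1)/43^5)^(-1) · (1 − (-1)/47^5)^(-1) · (1 − (1)/53^5)^(-1) · (1 − (-1)/59^5)^(-1) = 34538337851474581952741276429072842761309710837968927162241490274877420523772051911439/34671551917835326033172056215145617687895117707924911462190255983143219500310572564480.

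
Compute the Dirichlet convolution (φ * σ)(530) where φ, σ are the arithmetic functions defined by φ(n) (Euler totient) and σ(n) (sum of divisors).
(φ * σ)(530) = 4240

Divisors of 530: [1, 2, 5, 10, 53, 106, 265, 530]. For each d | 530:
  d = 1: φ(1) · σ(530/1) = 1 · 972 = 972
  d = 2: φ(2) · σ(530/2) = 1 · 324 = 324
  d = 5: φ(5) · σ(530/5) = 4 · 162 = 648
  d = 10: φ(10) · σ(530/10) = 4 · 54 = 216
  d = 53: φ(53) · σ(530/53) = 52 · 18 = 936
  d = 106: φ(106) · σ(530/106) = 52 · 6 = 312
  d = 265: φ(265) · σ(530/265) = 208 · 3 = 624
  d = 530: φ(530) · σ(530/530) = 208 · 1 = 208
Summing: (φ * σ)(530) = 972 + 324 + 648 + 216 + 936 + 312 + 624 + 208 = 4240.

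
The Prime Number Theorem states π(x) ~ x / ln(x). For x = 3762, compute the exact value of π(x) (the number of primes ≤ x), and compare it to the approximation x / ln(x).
π(3762) = 523;  x/ln(x) ≈ 456.96;  relative error ≈ 12.63%.

Directly count primes up to 3762: π(3762) = 523. The PNT approximation gives 3762/ln(3762) ≈ 3762/8.23271 ≈ 456.96. Relative error (π(x) − x/ln(x)) / π(x) ≈ 12.63%; the approximation is known to undercount slightly (Li(x) is a better estimate).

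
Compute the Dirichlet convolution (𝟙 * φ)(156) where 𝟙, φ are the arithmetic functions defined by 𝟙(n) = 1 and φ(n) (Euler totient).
(𝟙 * φ)(156) = 156

Divisors of 156: [1, 2, 3, 4, 6, 12, 13, 26, 39, 52, 78, 156]. For each d | 156:
  d = 1: 𝟙(1) · φ(156/1) = 1 · 48 = 48
  d = 2: 𝟙(2) · φ(156/2) = 1 · 24 = 24
  d = 3: 𝟙(3) · φ(156/3) = 1 · 24 = 24
  d = 4: 𝟙(4) · φ(156/4) = 1 · 24 = 24
  d = 6: 𝟙(6) · φ(156/6) = 1 · 12 = 12
  d = 12: 𝟙(12) · φ(156/12) = 1 · 12 = 12
  d = 13: 𝟙(13) · φ(156/13) = 1 · 4 = 4
  d = 26: 𝟙(26) · φ(156/26) = 1 · 2 = 2
  d = 39: 𝟙(39) · φ(156/39) = 1 · 2 = 2
  d = 52: 𝟙(52) · φ(156/52) = 1 · 2 = 2
  d = 78: 𝟙(78) · φ(156/78) = 1 · 1 = 1
  d = 156: 𝟙(156) · φ(156/156) = 1 · 1 = 1
Summing: (𝟙 * φ)(156) = 48 + 24 + 24 + 24 + 12 + 12 + 4 + 2 + 2 + 2 + 1 + 1 = 156.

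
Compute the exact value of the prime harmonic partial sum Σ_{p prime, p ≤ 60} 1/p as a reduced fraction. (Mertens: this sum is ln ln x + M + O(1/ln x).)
Σ 1/p = 3263815694539731437539/1922760350154212639070

π(60) = 17, so the primes ≤ 60 are [2, 3, 5, 7, 11, 13, 17, 19, 23, 29, 31, 37, 41, 43, 47, 53, 59]. Summing 1/p over these primes: 3263815694539731437539/1922760350154212639070 ≈ 1.6975. Mertens estimate ln ln(60) + 0.2615 ≈ 1.6711.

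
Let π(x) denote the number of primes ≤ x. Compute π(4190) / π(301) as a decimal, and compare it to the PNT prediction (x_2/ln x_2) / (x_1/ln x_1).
π(4190)/π(301) = 574/62 ≈ 9.2581;  PNT prediction ≈ 9.5252.

π(301) = 62 and π(4190) = 574, so π(4190)/π(301) ≈ 9.2581. The PNT-predicted ratio is (4190/ln(4190)) / (301/ln(301)) ≈ 9.5252. The two agree to within a few percent, as expected.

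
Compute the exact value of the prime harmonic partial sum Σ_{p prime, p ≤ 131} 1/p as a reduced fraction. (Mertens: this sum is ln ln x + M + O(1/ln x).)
Σ 1/p = 980956909242278731029785409368357903506317057050081/525896479052627740771371797072411912900610967452630

π(131) = 32, so the primes ≤ 131 are [2, 3, 5, 7, 11, 13, 17, 19, 23, 29, 31, 37, 41, 43, 47, 53, 59, 61, 67, 71, 73, 79, 83, 89, 97, 101, 103, 107, 109, 113, 127, 131]. Summing 1/p over these primes: 980956909242278731029785409368357903506317057050081/525896479052627740771371797072411912900610967452630 ≈ 1.8653. Mertens estimate ln ln(131) + 0.2615 ≈ 1.8457.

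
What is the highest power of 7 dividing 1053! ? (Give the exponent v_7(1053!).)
v_7(1053!) = 174

Legendre's formula: v_p(n!) = Σ_{k ≥ 1} ⌊n / p^k⌋. For p = 7, n = 1053, the terms are:
  ⌊1053/7^1⌋ = ⌊1053/7⌋ = 150
  ⌊1053/7^2⌋ = ⌊1053/49⌋ = 21
  ⌊1053/7^3⌋ = ⌊1053/343⌋ = 3
(the next term ⌊1053/7^4⌋ = 0, terminating the sum). Summing: v_7(1053!) = 150 + 21 + 3 = 174.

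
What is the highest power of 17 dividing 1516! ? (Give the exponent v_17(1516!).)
v_17(1516!) = 94

Legendre's formula: v_p(n!) = Σ_{k ≥ 1} ⌊n / p^k⌋. For p = 17, n = 1516, the terms are:
  ⌊1516/17^1⌋ = ⌊1516/17⌋ = 89
  ⌊1516/17^2⌋ = ⌊1516/289⌋ = 5
(the next term ⌊1516/17^3⌋ = 0, terminating the sum). Summing: v_17(1516!) = 89 + 5 = 94.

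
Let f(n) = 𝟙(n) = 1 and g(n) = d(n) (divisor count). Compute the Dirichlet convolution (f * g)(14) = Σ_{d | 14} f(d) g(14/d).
(𝟙 * d)(14) = 9

Divisors of 14: [1, 2, 7, 14]. For each d | 14:
  d = 1: 𝟙(1) · d(14/1) = 1 · 4 = 4
  d = 2: 𝟙(2) · d(14/2) = 1 · 2 = 2
  d = 7: 𝟙(7) · d(14/7) = 1 · 2 = 2
  d = 14: 𝟙(14) · d(14/14) = 1 · 1 = 1
Summing: (𝟙 * d)(14) = 4 + 2 + 2 + 1 = 9.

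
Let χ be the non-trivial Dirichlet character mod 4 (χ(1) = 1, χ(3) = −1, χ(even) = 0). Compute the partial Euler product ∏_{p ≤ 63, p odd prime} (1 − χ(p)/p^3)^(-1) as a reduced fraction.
∏ = 126115667482028600084463789626710364805572778792731/130156894276470431285217911893722225289762827141120

The odd primes p ≤ 63 are [3, 5, 7, 11, 13, 17, 19, 23, 29, 31, 37, 41, 43, 47, 53, 59, 61]. For each, χ(p) = 1 if p ≡ 1 mod 4, χ(p) = −1 if p ≡ 3 mod 4. Taking (1 − χ(p)/p^3)^(-1) = p^3/(p^3 − χ(p)): (1 − (-1)/3^3)^(-1) · (1 − (1)/5^3)^(-1) · (1 − (-1)/7^3)^(-1) · (1 − (-1)/11^3)^(-1) · (1 − (1)/13^3)^(-1) · (1 − (1)/17^3)^(-1) · (1 − (-1)/19^3)^(-1) · (1 − (-1)/23^3)^(-1) · (1 − (1)/29^3)^(-1) · (1 − (-1)/31^3)^(-1) · (1 − (1)/37^3)^(-1) · (1 − (1)/41^3)^(-1) · (1 − (-1)/43^3)^(-1) · (1 − (-1)/47^3)^(-1) · (1 − (1)/53^3)^(-1) · (1 − (-1)/59^3)^(-1) · (1 − (1)/61^3)^(-1) = 126115667482028600084463789626710364805572778792731/130156894276470431285217911893722225289762827141120.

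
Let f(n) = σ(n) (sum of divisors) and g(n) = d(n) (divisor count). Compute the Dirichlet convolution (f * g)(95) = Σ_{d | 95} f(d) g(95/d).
(σ * d)(95) = 176

Divisors of 95: [1, 5, 19, 95]. For each d | 95:
  d = 1: σ(1) · d(95/1) = 1 · 4 = 4
  d = 5: σ(5) · d(95/5) = 6 · 2 = 12
  d = 19: σ(19) · d(95/19) = 20 · 2 = 40
  d = 95: σ(95) · d(95/95) = 120 · 1 = 120
Summing: (σ * d)(95) = 4 + 12 + 40 + 120 = 176.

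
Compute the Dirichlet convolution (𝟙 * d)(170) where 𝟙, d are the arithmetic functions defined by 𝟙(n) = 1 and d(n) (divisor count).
(𝟙 * d)(170) = 27

Divisors of 170: [1, 2, 5, 10, 17, 34, 85, 170]. For each d | 170:
  d = 1: 𝟙(1) · d(170/1) = 1 · 8 = 8
  d = 2: 𝟙(2) · d(170/2) = 1 · 4 = 4
  d = 5: 𝟙(5) · d(170/5) = 1 · 4 = 4
  d = 10: 𝟙(10) · d(170/10) = 1 · 2 = 2
  d = 17: 𝟙(17) · d(170/17) = 1 · 4 = 4
  d = 34: 𝟙(34) · d(170/34) = 1 · 2 = 2
  d = 85: 𝟙(85) · d(170/85) = 1 · 2 = 2
  d = 170: 𝟙(170) · d(170/170) = 1 · 1 = 1
Summing: (𝟙 * d)(170) = 8 + 4 + 4 + 2 + 4 + 2 + 2 + 1 = 27.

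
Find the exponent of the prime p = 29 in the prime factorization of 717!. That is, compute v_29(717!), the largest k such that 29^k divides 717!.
v_29(717!) = 24

Legendre's formula: v_p(n!) = Σ_{k ≥ 1} ⌊n / p^k⌋. For p = 29, n = 717, the terms are:
  ⌊717/29^1⌋ = ⌊717/29⌋ = 24
(the next term ⌊717/29^2⌋ = 0, terminating the sum). Summing: v_29(717!) = 24 = 24.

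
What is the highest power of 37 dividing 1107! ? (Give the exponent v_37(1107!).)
v_37(1107!) = 29

Legendre's formula: v_p(n!) = Σ_{k ≥ 1} ⌊n / p^k⌋. For p = 37, n = 1107, the terms are:
  ⌊1107/37^1⌋ = ⌊1107/37⌋ = 29
(the next term ⌊1107/37^2⌋ = 0, terminating the sum). Summing: v_37(1107!) = 29 = 29.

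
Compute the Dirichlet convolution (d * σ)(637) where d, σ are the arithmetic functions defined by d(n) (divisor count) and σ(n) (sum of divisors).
(d * σ)(637) = 1216

Divisors of 637: [1, 7, 13, 49, 91, 637]. For each d | 637:
  d = 1: d(1) · σ(637/1) = 1 · 798 = 798
  d = 7: d(7) · σ(637/7) = 2 · 112 = 224
  d = 13: d(13) · σ(637/13) = 2 · 57 = 114
  d = 49: d(49) · σ(637/49) = 3 · 14 = 42
  d = 91: d(91) · σ(637/91) = 4 · 8 = 32
  d = 637: d(637) · σ(637/637) = 6 · 1 = 6
Summing: (d * σ)(637) = 798 + 224 + 114 + 42 + 32 + 6 = 1216.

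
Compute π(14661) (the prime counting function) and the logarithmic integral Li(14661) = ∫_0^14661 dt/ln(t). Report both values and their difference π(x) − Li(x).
π(14661) = 1717;  Li(14661) ≈ 1741.33;  π(x) − Li(x) ≈ -24.33.

Direct count of primes ≤ 14661 gives π(14661) = 1717. Numerical evaluation of the logarithmic integral gives Li(14661) ≈ 1741.33. The difference π(x) − Li(x) ≈ -24.33 is typically negative for small/moderate x (Li(x) overestimates), though Littlewood's theorem shows this sign changes infinitely often.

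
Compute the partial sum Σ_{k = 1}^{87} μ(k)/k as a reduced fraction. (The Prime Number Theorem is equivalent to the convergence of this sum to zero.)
Σ μ(k)/k = 2609341595728673683821147444809/267064515689275851355624017992790

Values of μ(k) for 1 ≤ k ≤ 87: μ(1) = 1, μ(2) = -1, μ(3) = -1, μ(5) = -1, μ(6) = 1, μ(7) = -1, μ(10) = 1, μ(11) = -1, μ(13) = -1, μ(14) = 1, μ(15) = 1, μ(17) = -1, μ(19) = -1, μ(21) = 1, μ(22) = 1, μ(23) = -1, μ(26) = 1, μ(29) = -1, μ(30) = -1, μ(31) = -1, μ(33) = 1, μ(34) = 1, μ(35) = 1, μ(37) = -1, μ(38) = 1, μ(39) = 1, μ(41) = -1, μ(42) = -1, μ(43) = -1, μ(46) = 1, μ(47) = -1, μ(51) = 1, μ(53) = -1, μ(55) = 1, μ(57) = 1, μ(58) = 1, μ(59) = -1, μ(61) = -1, μ(62) = 1, μ(65) = 1, μ(66) = -1, μ(67) = -1, μ(69) = 1, μ(70) = -1, μ(71) = -1, μ(73) = -1, μ(74) = 1, μ(77) = 1, μ(78) = -1, μ(79) = -1, μ(82) = 1, μ(83) = -1, μ(85) = 1, μ(86) = 1, μ(87) = 1, with μ = 0 on non-squarefree integers. Summing μ(k)/k for k where μ(k) ≠ 0 gives 2609341595728673683821147444809/267064515689275851355624017992790 ≈ 0.0098. (PNT ⟺ this sum → 0 as n → ∞.)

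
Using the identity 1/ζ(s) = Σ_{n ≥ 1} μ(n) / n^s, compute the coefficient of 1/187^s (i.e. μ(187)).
μ(187) = 1

Factor n = 187 = 11 · 17. μ(n) = 0 if any exponent ≥ 2 (not squarefree); otherwise μ(n) = (−1)^{ω(n)} where ω(n) is the number of distinct prime factors. Applying: μ(187) = 1.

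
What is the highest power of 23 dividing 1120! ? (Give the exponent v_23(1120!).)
v_23(1120!) = 50

Legendre's formula: v_p(n!) = Σ_{k ≥ 1} ⌊n / p^k⌋. For p = 23, n = 1120, the terms are:
  ⌊1120/23^1⌋ = ⌊1120/23⌋ = 48
  ⌊1120/23^2⌋ = ⌊1120/529⌋ = 2
(the next term ⌊1120/23^3⌋ = 0, terminating the sum). Summing: v_23(1120!) = 48 + 2 = 50.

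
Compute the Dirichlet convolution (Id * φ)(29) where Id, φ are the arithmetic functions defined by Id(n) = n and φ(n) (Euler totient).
(Id * φ)(29) = 57

Divisors of 29: [1, 29]. For each d | 29:
  d = 1: Id(1) · φ(29/1) = 1 · 28 = 28
  d = 29: Id(29) · φ(29/29) = 29 · 1 = 29
Summing: (Id * φ)(29) = 28 + 29 = 57.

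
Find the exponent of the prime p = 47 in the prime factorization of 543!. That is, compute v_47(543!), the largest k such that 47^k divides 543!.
v_47(543!) = 11

Legendre's formula: v_p(n!) = Σ_{k ≥ 1} ⌊n / p^k⌋. For p = 47, n = 543, the terms are:
  ⌊543/47^1⌋ = ⌊543/47⌋ = 11
(the next term ⌊543/47^2⌋ = 0, terminating the sum). Summing: v_47(543!) = 11 = 11.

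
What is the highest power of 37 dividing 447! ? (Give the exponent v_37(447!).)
v_37(447!) = 12

Legendre's formula: v_p(n!) = Σ_{k ≥ 1} ⌊n / p^k⌋. For p = 37, n = 447, the terms are:
  ⌊447/37^1⌋ = ⌊447/37⌋ = 12
(the next term ⌊447/37^2⌋ = 0, terminating the sum). Summing: v_37(447!) = 12 = 12.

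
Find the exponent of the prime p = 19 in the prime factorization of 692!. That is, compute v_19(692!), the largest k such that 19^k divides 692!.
v_19(692!) = 37

Legendre's formula: v_p(n!) = Σ_{k ≥ 1} ⌊n / p^k⌋. For p = 19, n = 692, the terms are:
  ⌊692/19^1⌋ = ⌊692/19⌋ = 36
  ⌊692/19^2⌋ = ⌊692/361⌋ = 1
(the next term ⌊692/19^3⌋ = 0, terminating the sum). Summing: v_19(692!) = 36 + 1 = 37.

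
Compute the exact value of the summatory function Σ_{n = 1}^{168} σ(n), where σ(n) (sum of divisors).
Σ_{n ≤ 168} σ(n) = 23355

Compute σ(n) for each 1 ≤ n ≤ 168: σ(1) = 1, σ(2) = 3, σ(3) = 4, σ(4) = 7, σ(5) = 6, σ(6) = 12, σ(7) = 8, σ(8) = 15, σ(9) = 13, σ(10) = 18, σ(11) = 12, σ(12) = 28, σ(13) = 14, σ(14) = 24, σ(15) = 24, σ(16) = 31, σ(17) = 18, σ(18) = 39, σ(19) = 20, σ(20) = 42, σ(21) = 32, σ(22) = 36, σ(23) = 24, σ(24) = 60, σ(25) = 31, σ(26) = 42, σ(27) = 40, σ(28) = 56, σ(29) = 30, σ(30) = 72, σ(31) = 32, σ(32) = 63, σ(33) = 48, σ(34) = 54, σ(35) = 48, σ(36) = 91, σ(37) = 38, σ(38) = 60, σ(39) = 56, σ(40) = 90, σ(41) = 42, σ(42) = 96, σ(43) = 44, σ(44) = 84, σ(45) = 78, σ(46) = 72, σ(47) = 48, σ(48) = 124, σ(49) = 57, σ(50) = 93, σ(51) = 72, σ(52) = 98, σ(53) = 54, σ(54) = 120, σ(55) = 72, σ(56) = 120, σ(57) = 80, σ(58) = 90, σ(59) = 60, σ(60) = 168, σ(61) = 62, σ(62) = 96, σ(63) = 104, σ(64) = 127, σ(65) = 84, σ(66) = 144, σ(67) = 68, σ(68) = 126, σ(69) = 96, σ(70) = 144, σ(71) = 72, σ(72) = 195, σ(73) = 74, σ(74) = 114, σ(75) = 124, σ(76) = 140, σ(77) = 96, σ(78) = 168, σ(79) = 80, σ(80) = 186, σ(81) = 121, σ(82) = 126, σ(83) = 84, σ(84) = 224, σ(85) = 108, σ(86) = 132, σ(87) = 120, σ(88) = 180, σ(89) = 90, σ(90) = 234, σ(91) = 112, σ(92) = 168, σ(93) = 128, σ(94) = 144, σ(95) = 120, σ(96) = 252, σ(97) = 98, σ(98) = 171, σ(99) = 156, σ(100) = 217, σ(101) = 102, σ(102) = 216, σ(103) = 104, σ(104) = 210, σ(105) = 192, σ(106) = 162, σ(107) = 108, σ(108) = 280, σ(109) = 110, σ(110) = 216, σ(111) = 152, σ(112) = 248, σ(113) = 114, σ(114) = 240, σ(115) = 144, σ(116) = 210, σ(117) = 182, σ(118) = 180, σ(119) = 144, σ(120) = 360, σ(121) = 133, σ(122) = 186, σ(123) = 168, σ(124) = 224, σ(125) = 156, σ(126) = 312, σ(127) = 128, σ(128) = 255, σ(129) = 176, σ(130) = 252, σ(131) = 132, σ(132) = 336, σ(133) = 160, σ(134) = 204, σ(135) = 240, σ(136) = 270, σ(137) = 138, σ(138) = 288, σ(139) = 140, σ(140) = 336, σ(141) = 192, σ(142) = 216, σ(143) = 168, σ(144) = 403, σ(145) = 180, σ(146) = 222, σ(147) = 228, σ(148) = 266, σ(149) = 150, σ(150) = 372, σ(151) = 152, σ(152) = 300, σ(153) = 234, σ(154) = 288, σ(155) = 192, σ(156) = 392, σ(157) = 158, σ(158) = 240, σ(159) = 216, σ(160) = 378, σ(161) = 192, σ(162) = 363, σ(163) = 164, σ(164) = 294, σ(165) = 288, σ(166) = 252, σ(167) = 168, σ(168) = 480. Summing all 168 values: 23355. (Average order: Σ_{n ≤ x} σ(n) ~ (π²/12) x². For x = 168, (π²/12)·168² ≈ 23213.31.)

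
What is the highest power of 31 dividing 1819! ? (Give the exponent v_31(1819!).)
v_31(1819!) = 59

Legendre's formula: v_p(n!) = Σ_{k ≥ 1} ⌊n / p^k⌋. For p = 31, n = 1819, the terms are:
  ⌊1819/31^1⌋ = ⌊1819/31⌋ = 58
  ⌊1819/31^2⌋ = ⌊1819/961⌋ = 1
(the next term ⌊1819/31^3⌋ = 0, terminating the sum). Summing: v_31(1819!) = 58 + 1 = 59.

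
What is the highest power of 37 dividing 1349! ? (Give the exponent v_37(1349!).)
v_37(1349!) = 36

Legendre's formula: v_p(n!) = Σ_{k ≥ 1} ⌊n / p^k⌋. For p = 37, n = 1349, the terms are:
  ⌊1349/37^1⌋ = ⌊1349/37⌋ = 36
(the next term ⌊1349/37^2⌋ = 0, terminating the sum). Summing: v_37(1349!) = 36 = 36.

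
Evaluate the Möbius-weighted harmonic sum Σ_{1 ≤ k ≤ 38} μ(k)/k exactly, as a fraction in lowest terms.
Σ μ(k)/k = 184344882947/7420738134810

Values of μ(k) for 1 ≤ k ≤ 38: μ(1) = 1, μ(2) = -1, μ(3) = -1, μ(5) = -1, μ(6) = 1, μ(7) = -1, μ(10) = 1, μ(11) = -1, μ(13) = -1, μ(14) = 1, μ(15) = 1, μ(17) = -1, μ(19) = -1, μ(21) = 1, μ(22) = 1, μ(23) = -1, μ(26) = 1, μ(29) = -1, μ(30) = -1, μ(31) = -1, μ(33) = 1, μ(34) = 1, μ(35) = 1, μ(37) = -1, μ(38) = 1, with μ = 0 on non-squarefree integers. Summing μ(k)/k for k where μ(k) ≠ 0 gives 184344882947/7420738134810 ≈ 0.0248. (PNT ⟺ this sum → 0 as n → ∞.)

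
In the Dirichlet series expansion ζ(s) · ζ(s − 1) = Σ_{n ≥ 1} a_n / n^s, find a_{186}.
σ(186) = 384

In the product (Σ m^0/m^s)(Σ k / k^s) = Σ (Σ_{d | n} d) / n^s, the coefficient of 1/n^s is σ(n) = Σ_{d | n} d. For n = 186, divisors are [1, 2, 3, 6, 31, 62, 93, 186]; summing: σ(186) = 384.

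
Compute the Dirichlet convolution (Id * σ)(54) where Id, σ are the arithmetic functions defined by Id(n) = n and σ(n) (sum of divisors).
(Id * σ)(54) = 710

Divisors of 54: [1, 2, 3, 6, 9, 18, 27, 54]. For each d | 54:
  d = 1: Id(1) · σ(54/1) = 1 · 120 = 120
  d = 2: Id(2) · σ(54/2) = 2 · 40 = 80
  d = 3: Id(3) · σ(54/3) = 3 · 39 = 117
  d = 6: Id(6) · σ(54/6) = 6 · 13 = 78
  d = 9: Id(9) · σ(54/9) = 9 · 12 = 108
  d = 18: Id(18) · σ(54/18) = 18 · 4 = 72
  d = 27: Id(27) · σ(54/27) = 27 · 3 = 81
  d = 54: Id(54) · σ(54/54) = 54 · 1 = 54
Summing: (Id * σ)(54) = 120 + 80 + 117 + 78 + 108 + 72 + 81 + 54 = 710.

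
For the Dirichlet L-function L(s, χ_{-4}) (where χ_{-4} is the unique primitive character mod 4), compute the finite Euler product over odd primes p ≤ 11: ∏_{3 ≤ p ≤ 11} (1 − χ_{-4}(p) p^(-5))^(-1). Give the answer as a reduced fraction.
∏ = 5662435865625/5684292116992

The odd primes p ≤ 11 are [3, 5, 7, 11]. For each, χ(p) = 1 if p ≡ 1 mod 4, χ(p) = −1 if p ≡ 3 mod 4. Taking (1 − χ(p)/p^5)^(-1) = p^5/(p^5 − χ(p)): (1 − (-1)/3^5)^(-1) · (1 − (1)/5^5)^(-1) · (1 − (-1)/7^5)^(-1) · (1 − (-1)/11^5)^(-1) = 5662435865625/5684292116992.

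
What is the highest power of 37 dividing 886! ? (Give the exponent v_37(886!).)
v_37(886!) = 23

Legendre's formula: v_p(n!) = Σ_{k ≥ 1} ⌊n / p^k⌋. For p = 37, n = 886, the terms are:
  ⌊886/37^1⌋ = ⌊886/37⌋ = 23
(the next term ⌊886/37^2⌋ = 0, terminating the sum). Summing: v_37(886!) = 23 = 23.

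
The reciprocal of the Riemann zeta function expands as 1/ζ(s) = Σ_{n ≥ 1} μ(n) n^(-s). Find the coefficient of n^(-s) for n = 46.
μ(46) = 1

Factor n = 46 = 2 · 23. μ(n) = 0 if any exponent ≥ 2 (not squarefree); otherwise μ(n) = (−1)^{ω(n)} where ω(n) is the number of distinct prime factors. Applying: μ(46) = 1.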